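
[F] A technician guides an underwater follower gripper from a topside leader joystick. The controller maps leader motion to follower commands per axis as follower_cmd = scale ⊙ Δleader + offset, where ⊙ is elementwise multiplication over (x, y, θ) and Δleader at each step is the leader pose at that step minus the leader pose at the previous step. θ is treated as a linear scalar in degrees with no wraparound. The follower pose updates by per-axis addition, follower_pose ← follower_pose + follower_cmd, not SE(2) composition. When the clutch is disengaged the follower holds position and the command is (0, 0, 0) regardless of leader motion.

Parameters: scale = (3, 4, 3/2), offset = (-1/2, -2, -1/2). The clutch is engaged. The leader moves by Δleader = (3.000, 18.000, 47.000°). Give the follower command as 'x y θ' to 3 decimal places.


axis x: 3·3.000 + -1/2 = 8.500
axis y: 4·18.000 + -2 = 70.000
axis θ: 3/2·47.000 + -1/2 = 70.000

8.500 70.000 70.000


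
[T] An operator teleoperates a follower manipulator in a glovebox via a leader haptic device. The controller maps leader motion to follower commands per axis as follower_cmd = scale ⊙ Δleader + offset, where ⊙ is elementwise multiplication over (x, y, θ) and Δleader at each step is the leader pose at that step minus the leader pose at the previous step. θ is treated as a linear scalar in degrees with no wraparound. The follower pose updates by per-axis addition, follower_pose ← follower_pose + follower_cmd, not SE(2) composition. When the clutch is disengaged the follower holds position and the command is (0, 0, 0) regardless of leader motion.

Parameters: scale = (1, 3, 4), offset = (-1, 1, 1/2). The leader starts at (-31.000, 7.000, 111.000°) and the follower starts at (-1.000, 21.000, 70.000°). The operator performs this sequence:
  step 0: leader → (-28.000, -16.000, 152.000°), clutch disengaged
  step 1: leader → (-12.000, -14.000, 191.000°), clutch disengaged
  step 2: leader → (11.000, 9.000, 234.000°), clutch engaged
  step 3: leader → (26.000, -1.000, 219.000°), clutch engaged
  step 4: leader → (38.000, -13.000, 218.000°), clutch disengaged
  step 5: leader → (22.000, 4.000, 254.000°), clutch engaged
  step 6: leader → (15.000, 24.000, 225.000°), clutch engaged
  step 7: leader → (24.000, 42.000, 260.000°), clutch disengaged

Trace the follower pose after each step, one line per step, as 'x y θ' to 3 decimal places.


-1.000 21.000 70.000
-1.000 21.000 70.000
21.000 91.000 242.500
35.000 62.000 183.000
35.000 62.000 183.000
18.000 114.000 327.500
10.000 175.000 212.000
10.000 175.000 212.000

step 0: Δleader=(3.000, -23.000, 41.000°), disengaged; cmd=(0,0,0) → follower holds at (-1.000, 21.000, 70.000°)
step 1: Δleader=(16.000, 2.000, 39.000°), disengaged; cmd=(0,0,0) → follower holds at (-1.000, 21.000, 70.000°)
step 2: Δleader=(23.000, 23.000, 43.000°), engaged; cmd=(22.000, 70.000, 172.500°) → follower=(21.000, 91.000, 242.500°)
step 3: Δleader=(15.000, -10.000, -15.000°), engaged; cmd=(14.000, -29.000, -59.500°) → follower=(35.000, 62.000, 183.000°)
step 4: Δleader=(12.000, -12.000, -1.000°), disengaged; cmd=(0,0,0) → follower holds at (35.000, 62.000, 183.000°)
step 5: Δleader=(-16.000, 17.000, 36.000°), engaged; cmd=(-17.000, 52.000, 144.500°) → follower=(18.000, 114.000, 327.500°)
step 6: Δleader=(-7.000, 20.000, -29.000°), engaged; cmd=(-8.000, 61.000, -115.500°) → follower=(10.000, 175.000, 212.000°)
step 7: Δleader=(9.000, 18.000, 35.000°), disengaged; cmd=(0,0,0) → follower holds at (10.000, 175.000, 212.000°)


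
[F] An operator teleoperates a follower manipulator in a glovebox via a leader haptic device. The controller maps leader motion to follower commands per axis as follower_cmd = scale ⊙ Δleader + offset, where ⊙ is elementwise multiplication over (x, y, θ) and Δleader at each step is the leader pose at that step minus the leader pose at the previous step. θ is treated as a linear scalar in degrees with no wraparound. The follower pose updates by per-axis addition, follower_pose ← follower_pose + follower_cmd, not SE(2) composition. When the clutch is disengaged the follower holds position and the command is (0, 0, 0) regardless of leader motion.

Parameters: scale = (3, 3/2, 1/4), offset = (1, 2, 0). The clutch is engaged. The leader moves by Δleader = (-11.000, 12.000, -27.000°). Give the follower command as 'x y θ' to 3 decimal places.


-32.000 20.000 -6.750

axis x: 3·-11.000 + 1 = -32.000
axis y: 3/2·12.000 + 2 = 20.000
axis θ: 1/4·-27.000 + 0 = -6.750


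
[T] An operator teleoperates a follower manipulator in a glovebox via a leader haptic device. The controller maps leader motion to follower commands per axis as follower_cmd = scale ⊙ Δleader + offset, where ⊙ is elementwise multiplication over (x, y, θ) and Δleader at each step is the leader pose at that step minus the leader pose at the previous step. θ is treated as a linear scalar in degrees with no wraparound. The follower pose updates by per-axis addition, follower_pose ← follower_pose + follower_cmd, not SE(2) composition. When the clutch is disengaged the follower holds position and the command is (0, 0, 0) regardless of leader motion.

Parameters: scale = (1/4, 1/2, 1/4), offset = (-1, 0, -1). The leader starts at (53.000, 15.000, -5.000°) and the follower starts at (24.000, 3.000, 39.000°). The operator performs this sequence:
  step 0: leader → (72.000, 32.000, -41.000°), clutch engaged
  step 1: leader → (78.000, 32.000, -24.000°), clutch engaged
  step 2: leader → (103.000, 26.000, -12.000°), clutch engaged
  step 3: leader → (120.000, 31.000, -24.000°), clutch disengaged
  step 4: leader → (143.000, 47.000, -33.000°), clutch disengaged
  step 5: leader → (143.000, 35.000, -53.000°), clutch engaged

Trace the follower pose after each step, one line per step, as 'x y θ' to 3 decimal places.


step 0: Δleader=(19.000, 17.000, -36.000°), engaged; cmd=(3.750, 8.500, -10.000°) → follower=(27.750, 11.500, 29.000°)
step 1: Δleader=(6.000, 0.000, 17.000°), engaged; cmd=(0.500, 0.000, 3.250°) → follower=(28.250, 11.500, 32.250°)
step 2: Δleader=(25.000, -6.000, 12.000°), engaged; cmd=(5.250, -3.000, 2.000°) → follower=(33.500, 8.500, 34.250°)
step 3: Δleader=(17.000, 5.000, -12.000°), disengaged; cmd=(0,0,0) → follower holds at (33.500, 8.500, 34.250°)
step 4: Δleader=(23.000, 16.000, -9.000°), disengaged; cmd=(0,0,0) → follower holds at (33.500, 8.500, 34.250°)
step 5: Δleader=(0.000, -12.000, -20.000°), engaged; cmd=(-1.000, -6.000, -6.000°) → follower=(32.500, 2.500, 28.250°)

27.750 11.500 29.000
28.250 11.500 32.250
33.500 8.500 34.250
33.500 8.500 34.250
33.500 8.500 34.250
32.500 2.500 28.250


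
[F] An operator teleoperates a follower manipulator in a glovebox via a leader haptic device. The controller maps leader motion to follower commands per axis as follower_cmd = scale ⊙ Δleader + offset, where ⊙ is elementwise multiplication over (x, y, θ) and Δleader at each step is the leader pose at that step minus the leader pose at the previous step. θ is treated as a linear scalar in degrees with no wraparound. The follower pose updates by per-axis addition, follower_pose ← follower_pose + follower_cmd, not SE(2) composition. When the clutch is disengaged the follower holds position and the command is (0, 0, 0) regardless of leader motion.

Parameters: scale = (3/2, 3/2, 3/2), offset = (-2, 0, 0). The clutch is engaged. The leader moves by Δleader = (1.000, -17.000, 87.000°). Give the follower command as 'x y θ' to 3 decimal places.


-0.500 -25.500 130.500

axis x: 3/2·1.000 + -2 = -0.500
axis y: 3/2·-17.000 + 0 = -25.500
axis θ: 3/2·87.000 + 0 = 130.500


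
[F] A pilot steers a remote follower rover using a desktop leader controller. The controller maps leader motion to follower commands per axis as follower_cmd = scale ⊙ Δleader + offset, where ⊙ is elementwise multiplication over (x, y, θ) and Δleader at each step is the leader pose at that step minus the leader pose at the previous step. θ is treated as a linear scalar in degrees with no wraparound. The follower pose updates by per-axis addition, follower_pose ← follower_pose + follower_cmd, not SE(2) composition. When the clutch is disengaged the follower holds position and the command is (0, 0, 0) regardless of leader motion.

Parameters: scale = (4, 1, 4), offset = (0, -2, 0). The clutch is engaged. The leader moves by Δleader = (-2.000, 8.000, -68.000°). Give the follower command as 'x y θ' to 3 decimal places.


-8.000 6.000 -272.000

axis x: 4·-2.000 + 0 = -8.000
axis y: 1·8.000 + -2 = 6.000
axis θ: 4·-68.000 + 0 = -272.000


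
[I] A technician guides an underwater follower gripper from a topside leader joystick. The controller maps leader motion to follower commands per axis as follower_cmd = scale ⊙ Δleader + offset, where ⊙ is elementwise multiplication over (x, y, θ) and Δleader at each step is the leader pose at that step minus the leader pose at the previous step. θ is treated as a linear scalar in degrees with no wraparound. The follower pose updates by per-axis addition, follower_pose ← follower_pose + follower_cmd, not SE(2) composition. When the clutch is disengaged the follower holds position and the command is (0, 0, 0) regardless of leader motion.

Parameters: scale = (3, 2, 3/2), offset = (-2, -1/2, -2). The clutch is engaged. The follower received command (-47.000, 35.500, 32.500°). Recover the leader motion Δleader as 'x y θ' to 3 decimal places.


axis x: (-47.000 − -2) / (3) = -15.000
axis y: (35.500 − -1/2) / (2) = 18.000
axis θ: (32.500 − -2) / (3/2) = 23.000

-15.000 18.000 23.000


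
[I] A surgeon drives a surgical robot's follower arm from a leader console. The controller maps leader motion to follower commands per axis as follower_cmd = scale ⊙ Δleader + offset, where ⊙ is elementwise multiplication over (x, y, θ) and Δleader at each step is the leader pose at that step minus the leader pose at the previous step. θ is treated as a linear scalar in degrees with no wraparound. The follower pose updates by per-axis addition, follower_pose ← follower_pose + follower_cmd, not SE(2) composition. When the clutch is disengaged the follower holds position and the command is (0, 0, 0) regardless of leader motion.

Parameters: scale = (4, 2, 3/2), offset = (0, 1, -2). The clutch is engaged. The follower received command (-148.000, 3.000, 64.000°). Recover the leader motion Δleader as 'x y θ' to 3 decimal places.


-37.000 1.000 44.000

axis x: (-148.000 − 0) / (4) = -37.000
axis y: (3.000 − 1) / (2) = 1.000
axis θ: (64.000 − -2) / (3/2) = 44.000


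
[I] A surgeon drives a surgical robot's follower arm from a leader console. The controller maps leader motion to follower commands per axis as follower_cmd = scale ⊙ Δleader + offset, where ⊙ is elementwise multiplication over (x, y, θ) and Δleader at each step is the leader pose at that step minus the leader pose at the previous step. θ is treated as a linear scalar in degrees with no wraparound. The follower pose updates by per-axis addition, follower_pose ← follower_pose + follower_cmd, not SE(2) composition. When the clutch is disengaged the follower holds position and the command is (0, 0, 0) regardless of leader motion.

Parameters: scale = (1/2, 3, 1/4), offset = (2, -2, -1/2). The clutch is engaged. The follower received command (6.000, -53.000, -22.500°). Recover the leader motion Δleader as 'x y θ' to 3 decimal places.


8.000 -17.000 -88.000

axis x: (6.000 − 2) / (1/2) = 8.000
axis y: (-53.000 − -2) / (3) = -17.000
axis θ: (-22.500 − -1/2) / (1/4) = -88.000


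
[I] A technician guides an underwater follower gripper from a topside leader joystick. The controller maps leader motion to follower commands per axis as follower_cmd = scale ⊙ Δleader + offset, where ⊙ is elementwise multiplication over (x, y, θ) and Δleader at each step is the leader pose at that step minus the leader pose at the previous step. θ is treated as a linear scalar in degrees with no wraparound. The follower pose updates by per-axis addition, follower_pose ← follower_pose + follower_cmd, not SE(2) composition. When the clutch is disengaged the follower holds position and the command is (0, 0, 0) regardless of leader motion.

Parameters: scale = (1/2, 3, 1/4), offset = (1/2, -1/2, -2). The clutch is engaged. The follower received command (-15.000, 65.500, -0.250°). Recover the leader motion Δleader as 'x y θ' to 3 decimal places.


-31.000 22.000 7.000

axis x: (-15.000 − 1/2) / (1/2) = -31.000
axis y: (65.500 − -1/2) / (3) = 22.000
axis θ: (-0.250 − -2) / (1/4) = 7.000


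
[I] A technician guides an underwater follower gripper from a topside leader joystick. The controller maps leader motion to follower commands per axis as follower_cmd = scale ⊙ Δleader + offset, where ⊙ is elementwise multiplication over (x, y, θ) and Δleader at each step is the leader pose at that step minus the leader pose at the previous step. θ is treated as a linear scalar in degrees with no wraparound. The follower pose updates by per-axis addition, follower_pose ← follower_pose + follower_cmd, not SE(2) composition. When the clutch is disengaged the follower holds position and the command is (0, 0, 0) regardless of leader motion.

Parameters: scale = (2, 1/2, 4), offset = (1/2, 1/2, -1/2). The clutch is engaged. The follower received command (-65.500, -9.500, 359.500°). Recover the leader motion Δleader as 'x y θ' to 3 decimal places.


axis x: (-65.500 − 1/2) / (2) = -33.000
axis y: (-9.500 − 1/2) / (1/2) = -20.000
axis θ: (359.500 − -1/2) / (4) = 90.000

-33.000 -20.000 90.000


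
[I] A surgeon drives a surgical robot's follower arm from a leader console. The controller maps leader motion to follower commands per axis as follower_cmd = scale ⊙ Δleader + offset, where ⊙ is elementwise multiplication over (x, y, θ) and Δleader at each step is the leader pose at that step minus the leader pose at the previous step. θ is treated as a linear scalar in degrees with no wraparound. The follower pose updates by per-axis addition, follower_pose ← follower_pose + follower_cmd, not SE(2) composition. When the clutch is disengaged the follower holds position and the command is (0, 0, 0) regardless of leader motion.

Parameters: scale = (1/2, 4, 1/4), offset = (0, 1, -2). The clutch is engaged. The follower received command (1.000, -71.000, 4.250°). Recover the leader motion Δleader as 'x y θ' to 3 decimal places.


axis x: (1.000 − 0) / (1/2) = 2.000
axis y: (-71.000 − 1) / (4) = -18.000
axis θ: (4.250 − -2) / (1/4) = 25.000

2.000 -18.000 25.000


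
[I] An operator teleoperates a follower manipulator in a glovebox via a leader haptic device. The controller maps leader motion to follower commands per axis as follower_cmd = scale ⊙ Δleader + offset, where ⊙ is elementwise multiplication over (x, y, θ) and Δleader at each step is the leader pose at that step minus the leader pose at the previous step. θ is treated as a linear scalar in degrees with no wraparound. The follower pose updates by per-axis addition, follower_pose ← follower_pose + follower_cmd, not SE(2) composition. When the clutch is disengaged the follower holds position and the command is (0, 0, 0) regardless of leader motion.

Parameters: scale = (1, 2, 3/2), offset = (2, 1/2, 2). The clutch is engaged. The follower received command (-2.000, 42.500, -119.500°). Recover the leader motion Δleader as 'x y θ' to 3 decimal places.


-4.000 21.000 -81.000

axis x: (-2.000 − 2) / (1) = -4.000
axis y: (42.500 − 1/2) / (2) = 21.000
axis θ: (-119.500 − 2) / (3/2) = -81.000


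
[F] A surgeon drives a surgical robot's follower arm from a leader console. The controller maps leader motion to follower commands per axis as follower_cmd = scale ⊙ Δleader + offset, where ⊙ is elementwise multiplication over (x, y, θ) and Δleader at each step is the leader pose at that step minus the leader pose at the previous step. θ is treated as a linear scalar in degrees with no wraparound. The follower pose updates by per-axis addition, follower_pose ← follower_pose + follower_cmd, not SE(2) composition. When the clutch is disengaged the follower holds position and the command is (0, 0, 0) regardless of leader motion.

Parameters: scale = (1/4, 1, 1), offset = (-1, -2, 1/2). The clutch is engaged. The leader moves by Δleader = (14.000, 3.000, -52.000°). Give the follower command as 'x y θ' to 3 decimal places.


2.500 1.000 -51.500

axis x: 1/4·14.000 + -1 = 2.500
axis y: 1·3.000 + -2 = 1.000
axis θ: 1·-52.000 + 1/2 = -51.500


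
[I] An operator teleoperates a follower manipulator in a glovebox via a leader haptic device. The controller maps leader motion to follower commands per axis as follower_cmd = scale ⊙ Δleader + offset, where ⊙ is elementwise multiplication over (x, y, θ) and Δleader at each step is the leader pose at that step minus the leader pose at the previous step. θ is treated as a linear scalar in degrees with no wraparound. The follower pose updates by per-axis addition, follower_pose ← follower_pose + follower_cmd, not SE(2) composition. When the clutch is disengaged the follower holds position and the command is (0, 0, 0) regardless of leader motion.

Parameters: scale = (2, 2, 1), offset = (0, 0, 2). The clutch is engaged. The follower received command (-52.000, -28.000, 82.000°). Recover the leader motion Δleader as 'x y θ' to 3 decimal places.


axis x: (-52.000 − 0) / (2) = -26.000
axis y: (-28.000 − 0) / (2) = -14.000
axis θ: (82.000 − 2) / (1) = 80.000

-26.000 -14.000 80.000


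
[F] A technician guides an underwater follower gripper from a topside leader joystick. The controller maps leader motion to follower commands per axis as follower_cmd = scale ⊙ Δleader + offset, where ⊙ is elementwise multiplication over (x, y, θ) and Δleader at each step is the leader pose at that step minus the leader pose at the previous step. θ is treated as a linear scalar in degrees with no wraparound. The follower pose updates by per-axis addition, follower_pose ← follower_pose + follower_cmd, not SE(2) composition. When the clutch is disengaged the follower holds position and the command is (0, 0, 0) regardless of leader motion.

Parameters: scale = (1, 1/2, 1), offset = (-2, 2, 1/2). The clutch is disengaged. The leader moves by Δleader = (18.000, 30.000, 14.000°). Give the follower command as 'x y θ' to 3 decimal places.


clutch disengaged → follower holds; cmd = (0, 0, 0)

0.000 0.000 0.000


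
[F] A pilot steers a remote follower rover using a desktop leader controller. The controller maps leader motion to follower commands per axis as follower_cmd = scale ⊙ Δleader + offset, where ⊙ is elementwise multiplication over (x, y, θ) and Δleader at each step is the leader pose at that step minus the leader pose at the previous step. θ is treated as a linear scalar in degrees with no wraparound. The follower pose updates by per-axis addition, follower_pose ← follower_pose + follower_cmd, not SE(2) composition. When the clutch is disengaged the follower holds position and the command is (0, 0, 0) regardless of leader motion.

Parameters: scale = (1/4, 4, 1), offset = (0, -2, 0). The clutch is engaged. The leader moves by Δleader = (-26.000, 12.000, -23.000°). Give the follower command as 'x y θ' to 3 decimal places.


-6.500 46.000 -23.000

axis x: 1/4·-26.000 + 0 = -6.500
axis y: 4·12.000 + -2 = 46.000
axis θ: 1·-23.000 + 0 = -23.000


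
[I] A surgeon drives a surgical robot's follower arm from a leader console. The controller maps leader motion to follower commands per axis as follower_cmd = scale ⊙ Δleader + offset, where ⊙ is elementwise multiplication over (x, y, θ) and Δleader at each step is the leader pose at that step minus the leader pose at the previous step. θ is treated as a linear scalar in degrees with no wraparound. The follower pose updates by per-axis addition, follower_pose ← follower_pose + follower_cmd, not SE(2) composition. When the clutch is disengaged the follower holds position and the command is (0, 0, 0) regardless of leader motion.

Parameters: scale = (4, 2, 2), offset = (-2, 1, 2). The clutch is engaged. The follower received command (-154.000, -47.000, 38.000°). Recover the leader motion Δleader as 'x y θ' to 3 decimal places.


-38.000 -24.000 18.000

axis x: (-154.000 − -2) / (4) = -38.000
axis y: (-47.000 − 1) / (2) = -24.000
axis θ: (38.000 − 2) / (2) = 18.000


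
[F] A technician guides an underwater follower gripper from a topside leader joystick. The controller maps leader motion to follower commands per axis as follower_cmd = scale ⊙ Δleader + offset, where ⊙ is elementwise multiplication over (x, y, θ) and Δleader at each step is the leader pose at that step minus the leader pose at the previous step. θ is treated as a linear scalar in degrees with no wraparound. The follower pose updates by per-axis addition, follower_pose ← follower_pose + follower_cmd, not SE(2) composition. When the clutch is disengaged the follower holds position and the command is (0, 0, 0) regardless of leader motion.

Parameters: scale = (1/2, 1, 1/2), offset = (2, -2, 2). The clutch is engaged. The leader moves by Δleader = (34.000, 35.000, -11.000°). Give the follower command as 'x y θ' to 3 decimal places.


19.000 33.000 -3.500

axis x: 1/2·34.000 + 2 = 19.000
axis y: 1·35.000 + -2 = 33.000
axis θ: 1/2·-11.000 + 2 = -3.500


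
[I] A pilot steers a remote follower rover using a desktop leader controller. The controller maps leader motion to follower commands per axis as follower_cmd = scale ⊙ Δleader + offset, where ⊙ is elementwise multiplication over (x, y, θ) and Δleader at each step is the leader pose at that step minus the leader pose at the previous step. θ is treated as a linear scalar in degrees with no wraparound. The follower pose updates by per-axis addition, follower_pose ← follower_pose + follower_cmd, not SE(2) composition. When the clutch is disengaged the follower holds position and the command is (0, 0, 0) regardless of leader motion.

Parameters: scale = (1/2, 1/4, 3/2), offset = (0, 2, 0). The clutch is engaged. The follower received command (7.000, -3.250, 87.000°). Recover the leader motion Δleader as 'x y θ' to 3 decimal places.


axis x: (7.000 − 0) / (1/2) = 14.000
axis y: (-3.250 − 2) / (1/4) = -21.000
axis θ: (87.000 − 0) / (3/2) = 58.000

14.000 -21.000 58.000


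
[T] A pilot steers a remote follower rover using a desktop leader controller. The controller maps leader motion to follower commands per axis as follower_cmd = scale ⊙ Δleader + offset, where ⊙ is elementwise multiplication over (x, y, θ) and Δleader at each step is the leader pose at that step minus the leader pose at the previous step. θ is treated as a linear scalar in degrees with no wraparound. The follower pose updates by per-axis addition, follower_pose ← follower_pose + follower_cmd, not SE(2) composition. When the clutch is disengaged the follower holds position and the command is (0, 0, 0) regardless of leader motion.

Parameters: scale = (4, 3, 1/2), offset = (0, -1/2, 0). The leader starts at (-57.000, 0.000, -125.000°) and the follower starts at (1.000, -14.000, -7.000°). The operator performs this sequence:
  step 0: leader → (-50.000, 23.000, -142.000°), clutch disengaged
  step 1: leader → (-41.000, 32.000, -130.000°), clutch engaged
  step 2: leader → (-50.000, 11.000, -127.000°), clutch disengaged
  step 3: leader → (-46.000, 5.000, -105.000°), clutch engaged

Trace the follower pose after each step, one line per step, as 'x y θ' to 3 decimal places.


1.000 -14.000 -7.000
37.000 12.500 -1.000
37.000 12.500 -1.000
53.000 -6.000 10.000

step 0: Δleader=(7.000, 23.000, -17.000°), disengaged; cmd=(0,0,0) → follower holds at (1.000, -14.000, -7.000°)
step 1: Δleader=(9.000, 9.000, 12.000°), engaged; cmd=(36.000, 26.500, 6.000°) → follower=(37.000, 12.500, -1.000°)
step 2: Δleader=(-9.000, -21.000, 3.000°), disengaged; cmd=(0,0,0) → follower holds at (37.000, 12.500, -1.000°)
step 3: Δleader=(4.000, -6.000, 22.000°), engaged; cmd=(16.000, -18.500, 11.000°) → follower=(53.000, -6.000, 10.000°)


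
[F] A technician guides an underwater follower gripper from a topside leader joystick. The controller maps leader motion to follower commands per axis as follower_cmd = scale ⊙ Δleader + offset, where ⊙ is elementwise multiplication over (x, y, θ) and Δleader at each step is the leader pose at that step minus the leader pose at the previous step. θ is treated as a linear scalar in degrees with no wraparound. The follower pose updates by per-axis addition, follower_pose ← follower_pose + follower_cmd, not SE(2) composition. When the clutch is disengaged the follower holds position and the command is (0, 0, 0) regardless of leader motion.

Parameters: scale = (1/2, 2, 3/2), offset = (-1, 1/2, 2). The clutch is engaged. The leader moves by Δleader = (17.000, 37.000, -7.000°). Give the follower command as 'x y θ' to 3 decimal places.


7.500 74.500 -8.500

axis x: 1/2·17.000 + -1 = 7.500
axis y: 2·37.000 + 1/2 = 74.500
axis θ: 3/2·-7.000 + 2 = -8.500


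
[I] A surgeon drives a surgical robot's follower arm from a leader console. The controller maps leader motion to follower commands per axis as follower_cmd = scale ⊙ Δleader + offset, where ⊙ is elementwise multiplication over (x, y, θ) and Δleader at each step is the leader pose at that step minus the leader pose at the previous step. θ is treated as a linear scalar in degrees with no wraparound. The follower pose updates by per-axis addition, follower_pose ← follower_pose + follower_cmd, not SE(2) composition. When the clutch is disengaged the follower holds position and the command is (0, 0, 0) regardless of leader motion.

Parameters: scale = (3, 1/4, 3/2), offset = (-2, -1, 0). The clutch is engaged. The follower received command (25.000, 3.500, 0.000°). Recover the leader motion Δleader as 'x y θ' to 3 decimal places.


9.000 18.000 0.000

axis x: (25.000 − -2) / (3) = 9.000
axis y: (3.500 − -1) / (1/4) = 18.000
axis θ: (0.000 − 0) / (3/2) = 0.000


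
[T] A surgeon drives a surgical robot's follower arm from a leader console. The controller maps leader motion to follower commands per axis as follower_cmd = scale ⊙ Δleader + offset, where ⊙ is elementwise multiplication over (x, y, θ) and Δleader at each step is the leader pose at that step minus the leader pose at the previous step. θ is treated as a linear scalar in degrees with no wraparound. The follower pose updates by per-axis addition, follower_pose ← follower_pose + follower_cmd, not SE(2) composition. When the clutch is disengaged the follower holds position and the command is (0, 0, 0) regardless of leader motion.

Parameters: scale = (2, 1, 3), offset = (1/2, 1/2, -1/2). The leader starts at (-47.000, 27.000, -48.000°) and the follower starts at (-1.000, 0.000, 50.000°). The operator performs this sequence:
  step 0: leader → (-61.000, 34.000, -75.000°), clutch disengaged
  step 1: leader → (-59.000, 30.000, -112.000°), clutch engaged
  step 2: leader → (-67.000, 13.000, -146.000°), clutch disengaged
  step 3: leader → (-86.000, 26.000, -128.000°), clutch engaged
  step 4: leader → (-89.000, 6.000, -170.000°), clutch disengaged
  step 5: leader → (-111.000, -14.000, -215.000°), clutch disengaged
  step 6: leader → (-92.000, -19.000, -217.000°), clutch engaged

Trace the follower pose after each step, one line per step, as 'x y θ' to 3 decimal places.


step 0: Δleader=(-14.000, 7.000, -27.000°), disengaged; cmd=(0,0,0) → follower holds at (-1.000, 0.000, 50.000°)
step 1: Δleader=(2.000, -4.000, -37.000°), engaged; cmd=(4.500, -3.500, -111.500°) → follower=(3.500, -3.500, -61.500°)
step 2: Δleader=(-8.000, -17.000, -34.000°), disengaged; cmd=(0,0,0) → follower holds at (3.500, -3.500, -61.500°)
step 3: Δleader=(-19.000, 13.000, 18.000°), engaged; cmd=(-37.500, 13.500, 53.500°) → follower=(-34.000, 10.000, -8.000°)
step 4: Δleader=(-3.000, -20.000, -42.000°), disengaged; cmd=(0,0,0) → follower holds at (-34.000, 10.000, -8.000°)
step 5: Δleader=(-22.000, -20.000, -45.000°), disengaged; cmd=(0,0,0) → follower holds at (-34.000, 10.000, -8.000°)
step 6: Δleader=(19.000, -5.000, -2.000°), engaged; cmd=(38.500, -4.500, -6.500°) → follower=(4.500, 5.500, -14.500°)

-1.000 0.000 50.000
3.500 -3.500 -61.500
3.500 -3.500 -61.500
-34.000 10.000 -8.000
-34.000 10.000 -8.000
-34.000 10.000 -8.000
4.500 5.500 -14.500


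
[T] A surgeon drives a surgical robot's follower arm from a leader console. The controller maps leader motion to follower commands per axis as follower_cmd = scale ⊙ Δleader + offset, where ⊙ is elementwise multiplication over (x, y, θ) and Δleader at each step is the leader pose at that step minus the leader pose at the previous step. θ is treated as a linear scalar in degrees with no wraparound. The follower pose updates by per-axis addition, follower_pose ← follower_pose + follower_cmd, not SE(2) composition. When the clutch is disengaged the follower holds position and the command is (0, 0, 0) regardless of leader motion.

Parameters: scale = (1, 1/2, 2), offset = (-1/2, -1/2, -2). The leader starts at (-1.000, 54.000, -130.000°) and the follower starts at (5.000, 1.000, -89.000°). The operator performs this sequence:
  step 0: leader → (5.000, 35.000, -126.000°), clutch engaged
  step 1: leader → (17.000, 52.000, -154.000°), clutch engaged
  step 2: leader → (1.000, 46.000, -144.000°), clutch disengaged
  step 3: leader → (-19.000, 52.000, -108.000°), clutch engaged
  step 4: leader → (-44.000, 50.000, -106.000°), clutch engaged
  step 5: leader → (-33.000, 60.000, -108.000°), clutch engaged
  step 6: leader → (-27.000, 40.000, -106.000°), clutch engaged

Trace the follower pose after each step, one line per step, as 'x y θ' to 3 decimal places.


10.500 -9.000 -83.000
22.000 -1.000 -141.000
22.000 -1.000 -141.000
1.500 1.500 -71.000
-24.000 0.000 -69.000
-13.500 4.500 -75.000
-8.000 -6.000 -73.000

step 0: Δleader=(6.000, -19.000, 4.000°), engaged; cmd=(5.500, -10.000, 6.000°) → follower=(10.500, -9.000, -83.000°)
step 1: Δleader=(12.000, 17.000, -28.000°), engaged; cmd=(11.500, 8.000, -58.000°) → follower=(22.000, -1.000, -141.000°)
step 2: Δleader=(-16.000, -6.000, 10.000°), disengaged; cmd=(0,0,0) → follower holds at (22.000, -1.000, -141.000°)
step 3: Δleader=(-20.000, 6.000, 36.000°), engaged; cmd=(-20.500, 2.500, 70.000°) → follower=(1.500, 1.500, -71.000°)
step 4: Δleader=(-25.000, -2.000, 2.000°), engaged; cmd=(-25.500, -1.500, 2.000°) → follower=(-24.000, 0.000, -69.000°)
step 5: Δleader=(11.000, 10.000, -2.000°), engaged; cmd=(10.500, 4.500, -6.000°) → follower=(-13.500, 4.500, -75.000°)
step 6: Δleader=(6.000, -20.000, 2.000°), engaged; cmd=(5.500, -10.500, 2.000°) → follower=(-8.000, -6.000, -73.000°)


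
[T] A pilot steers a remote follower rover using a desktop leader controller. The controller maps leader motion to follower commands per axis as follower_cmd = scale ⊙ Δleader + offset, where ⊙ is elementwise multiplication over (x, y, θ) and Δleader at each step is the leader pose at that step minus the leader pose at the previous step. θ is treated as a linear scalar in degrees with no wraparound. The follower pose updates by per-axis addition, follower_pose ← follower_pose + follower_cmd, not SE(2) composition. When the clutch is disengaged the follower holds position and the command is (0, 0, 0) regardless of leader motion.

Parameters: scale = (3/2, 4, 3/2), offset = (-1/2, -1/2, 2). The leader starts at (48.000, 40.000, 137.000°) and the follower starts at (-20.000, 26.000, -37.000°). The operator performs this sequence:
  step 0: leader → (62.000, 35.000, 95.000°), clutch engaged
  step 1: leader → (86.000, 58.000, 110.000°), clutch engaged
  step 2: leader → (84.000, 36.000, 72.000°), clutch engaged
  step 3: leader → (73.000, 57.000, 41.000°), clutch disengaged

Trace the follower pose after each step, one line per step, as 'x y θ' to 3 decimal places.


0.500 5.500 -98.000
36.000 97.000 -73.500
32.500 8.500 -128.500
32.500 8.500 -128.500

step 0: Δleader=(14.000, -5.000, -42.000°), engaged; cmd=(20.500, -20.500, -61.000°) → follower=(0.500, 5.500, -98.000°)
step 1: Δleader=(24.000, 23.000, 15.000°), engaged; cmd=(35.500, 91.500, 24.500°) → follower=(36.000, 97.000, -73.500°)
step 2: Δleader=(-2.000, -22.000, -38.000°), engaged; cmd=(-3.500, -88.500, -55.000°) → follower=(32.500, 8.500, -128.500°)
step 3: Δleader=(-11.000, 21.000, -31.000°), disengaged; cmd=(0,0,0) → follower holds at (32.500, 8.500, -128.500°)


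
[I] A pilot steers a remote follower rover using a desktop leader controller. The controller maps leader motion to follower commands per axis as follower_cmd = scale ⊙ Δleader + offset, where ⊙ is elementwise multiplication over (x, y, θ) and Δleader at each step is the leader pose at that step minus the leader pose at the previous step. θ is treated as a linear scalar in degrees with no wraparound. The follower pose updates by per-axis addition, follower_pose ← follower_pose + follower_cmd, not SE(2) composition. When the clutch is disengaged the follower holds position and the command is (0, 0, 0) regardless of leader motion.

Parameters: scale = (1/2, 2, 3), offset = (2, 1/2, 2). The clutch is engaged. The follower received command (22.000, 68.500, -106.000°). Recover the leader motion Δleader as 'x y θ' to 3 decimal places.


axis x: (22.000 − 2) / (1/2) = 40.000
axis y: (68.500 − 1/2) / (2) = 34.000
axis θ: (-106.000 − 2) / (3) = -36.000

40.000 34.000 -36.000


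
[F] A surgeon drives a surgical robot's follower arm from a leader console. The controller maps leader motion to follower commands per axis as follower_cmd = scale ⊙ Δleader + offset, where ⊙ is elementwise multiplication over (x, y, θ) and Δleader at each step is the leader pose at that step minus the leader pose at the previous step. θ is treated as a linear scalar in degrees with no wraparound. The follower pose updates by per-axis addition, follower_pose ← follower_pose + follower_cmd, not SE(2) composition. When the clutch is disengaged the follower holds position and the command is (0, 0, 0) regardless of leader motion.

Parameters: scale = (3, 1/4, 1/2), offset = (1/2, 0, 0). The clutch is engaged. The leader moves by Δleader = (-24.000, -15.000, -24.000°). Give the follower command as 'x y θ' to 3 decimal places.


axis x: 3·-24.000 + 1/2 = -71.500
axis y: 1/4·-15.000 + 0 = -3.750
axis θ: 1/2·-24.000 + 0 = -12.000

-71.500 -3.750 -12.000


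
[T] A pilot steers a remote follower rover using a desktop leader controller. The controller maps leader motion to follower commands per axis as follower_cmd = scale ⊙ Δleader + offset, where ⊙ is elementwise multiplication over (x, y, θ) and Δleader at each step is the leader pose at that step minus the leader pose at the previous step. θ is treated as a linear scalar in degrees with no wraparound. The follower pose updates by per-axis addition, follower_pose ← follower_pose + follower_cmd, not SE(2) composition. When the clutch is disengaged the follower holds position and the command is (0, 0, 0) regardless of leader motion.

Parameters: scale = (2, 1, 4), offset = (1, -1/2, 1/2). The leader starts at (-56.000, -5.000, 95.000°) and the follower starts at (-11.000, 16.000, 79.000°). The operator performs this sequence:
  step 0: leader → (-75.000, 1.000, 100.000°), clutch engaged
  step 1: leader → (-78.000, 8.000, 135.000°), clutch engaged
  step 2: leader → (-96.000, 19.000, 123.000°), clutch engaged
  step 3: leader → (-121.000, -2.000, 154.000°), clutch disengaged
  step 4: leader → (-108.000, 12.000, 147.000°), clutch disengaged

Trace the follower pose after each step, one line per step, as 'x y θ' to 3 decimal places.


-48.000 21.500 99.500
-53.000 28.000 240.000
-88.000 38.500 192.500
-88.000 38.500 192.500
-88.000 38.500 192.500

step 0: Δleader=(-19.000, 6.000, 5.000°), engaged; cmd=(-37.000, 5.500, 20.500°) → follower=(-48.000, 21.500, 99.500°)
step 1: Δleader=(-3.000, 7.000, 35.000°), engaged; cmd=(-5.000, 6.500, 140.500°) → follower=(-53.000, 28.000, 240.000°)
step 2: Δleader=(-18.000, 11.000, -12.000°), engaged; cmd=(-35.000, 10.500, -47.500°) → follower=(-88.000, 38.500, 192.500°)
step 3: Δleader=(-25.000, -21.000, 31.000°), disengaged; cmd=(0,0,0) → follower holds at (-88.000, 38.500, 192.500°)
step 4: Δleader=(13.000, 14.000, -7.000°), disengaged; cmd=(0,0,0) → follower holds at (-88.000, 38.500, 192.500°)


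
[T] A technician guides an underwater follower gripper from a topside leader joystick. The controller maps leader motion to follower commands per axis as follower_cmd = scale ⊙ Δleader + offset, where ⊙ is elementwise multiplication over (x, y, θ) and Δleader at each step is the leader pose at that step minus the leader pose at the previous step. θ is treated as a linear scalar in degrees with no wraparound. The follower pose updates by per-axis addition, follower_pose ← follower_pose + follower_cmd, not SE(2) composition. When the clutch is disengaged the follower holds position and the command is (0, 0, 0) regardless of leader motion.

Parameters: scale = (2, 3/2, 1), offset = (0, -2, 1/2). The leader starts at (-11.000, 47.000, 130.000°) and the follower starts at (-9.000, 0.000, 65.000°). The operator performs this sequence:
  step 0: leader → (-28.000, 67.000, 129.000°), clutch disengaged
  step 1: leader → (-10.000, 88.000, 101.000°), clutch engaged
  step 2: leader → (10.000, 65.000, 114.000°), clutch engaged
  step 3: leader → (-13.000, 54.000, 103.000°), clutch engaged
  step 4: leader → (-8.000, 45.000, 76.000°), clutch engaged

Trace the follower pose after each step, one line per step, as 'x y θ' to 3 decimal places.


-9.000 0.000 65.000
27.000 29.500 37.500
67.000 -7.000 51.000
21.000 -25.500 40.500
31.000 -41.000 14.000

step 0: Δleader=(-17.000, 20.000, -1.000°), disengaged; cmd=(0,0,0) → follower holds at (-9.000, 0.000, 65.000°)
step 1: Δleader=(18.000, 21.000, -28.000°), engaged; cmd=(36.000, 29.500, -27.500°) → follower=(27.000, 29.500, 37.500°)
step 2: Δleader=(20.000, -23.000, 13.000°), engaged; cmd=(40.000, -36.500, 13.500°) → follower=(67.000, -7.000, 51.000°)
step 3: Δleader=(-23.000, -11.000, -11.000°), engaged; cmd=(-46.000, -18.500, -10.500°) → follower=(21.000, -25.500, 40.500°)
step 4: Δleader=(5.000, -9.000, -27.000°), engaged; cmd=(10.000, -15.500, -26.500°) → follower=(31.000, -41.000, 14.000°)


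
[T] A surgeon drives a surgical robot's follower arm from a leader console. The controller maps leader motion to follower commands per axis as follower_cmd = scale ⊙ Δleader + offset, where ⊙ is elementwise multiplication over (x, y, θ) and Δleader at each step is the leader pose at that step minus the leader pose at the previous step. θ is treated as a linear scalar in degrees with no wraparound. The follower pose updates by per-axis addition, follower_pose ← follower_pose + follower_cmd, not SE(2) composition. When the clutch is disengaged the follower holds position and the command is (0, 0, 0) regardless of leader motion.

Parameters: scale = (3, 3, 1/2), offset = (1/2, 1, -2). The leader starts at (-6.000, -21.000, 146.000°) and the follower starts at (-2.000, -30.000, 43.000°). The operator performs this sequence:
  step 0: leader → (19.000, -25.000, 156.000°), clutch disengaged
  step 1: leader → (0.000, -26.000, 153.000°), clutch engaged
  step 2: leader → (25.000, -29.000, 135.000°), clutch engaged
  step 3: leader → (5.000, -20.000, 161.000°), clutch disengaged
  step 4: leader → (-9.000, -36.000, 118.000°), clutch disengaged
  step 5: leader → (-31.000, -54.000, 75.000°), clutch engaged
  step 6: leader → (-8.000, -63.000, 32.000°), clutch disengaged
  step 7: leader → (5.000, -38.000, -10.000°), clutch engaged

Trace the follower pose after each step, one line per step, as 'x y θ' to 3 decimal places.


-2.000 -30.000 43.000
-58.500 -32.000 39.500
17.000 -40.000 28.500
17.000 -40.000 28.500
17.000 -40.000 28.500
-48.500 -93.000 5.000
-48.500 -93.000 5.000
-9.000 -17.000 -18.000

step 0: Δleader=(25.000, -4.000, 10.000°), disengaged; cmd=(0,0,0) → follower holds at (-2.000, -30.000, 43.000°)
step 1: Δleader=(-19.000, -1.000, -3.000°), engaged; cmd=(-56.500, -2.000, -3.500°) → follower=(-58.500, -32.000, 39.500°)
step 2: Δleader=(25.000, -3.000, -18.000°), engaged; cmd=(75.500, -8.000, -11.000°) → follower=(17.000, -40.000, 28.500°)
step 3: Δleader=(-20.000, 9.000, 26.000°), disengaged; cmd=(0,0,0) → follower holds at (17.000, -40.000, 28.500°)
step 4: Δleader=(-14.000, -16.000, -43.000°), disengaged; cmd=(0,0,0) → follower holds at (17.000, -40.000, 28.500°)
step 5: Δleader=(-22.000, -18.000, -43.000°), engaged; cmd=(-65.500, -53.000, -23.500°) → follower=(-48.500, -93.000, 5.000°)
step 6: Δleader=(23.000, -9.000, -43.000°), disengaged; cmd=(0,0,0) → follower holds at (-48.500, -93.000, 5.000°)
step 7: Δleader=(13.000, 25.000, -42.000°), engaged; cmd=(39.500, 76.000, -23.000°) → follower=(-9.000, -17.000, -18.000°)
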